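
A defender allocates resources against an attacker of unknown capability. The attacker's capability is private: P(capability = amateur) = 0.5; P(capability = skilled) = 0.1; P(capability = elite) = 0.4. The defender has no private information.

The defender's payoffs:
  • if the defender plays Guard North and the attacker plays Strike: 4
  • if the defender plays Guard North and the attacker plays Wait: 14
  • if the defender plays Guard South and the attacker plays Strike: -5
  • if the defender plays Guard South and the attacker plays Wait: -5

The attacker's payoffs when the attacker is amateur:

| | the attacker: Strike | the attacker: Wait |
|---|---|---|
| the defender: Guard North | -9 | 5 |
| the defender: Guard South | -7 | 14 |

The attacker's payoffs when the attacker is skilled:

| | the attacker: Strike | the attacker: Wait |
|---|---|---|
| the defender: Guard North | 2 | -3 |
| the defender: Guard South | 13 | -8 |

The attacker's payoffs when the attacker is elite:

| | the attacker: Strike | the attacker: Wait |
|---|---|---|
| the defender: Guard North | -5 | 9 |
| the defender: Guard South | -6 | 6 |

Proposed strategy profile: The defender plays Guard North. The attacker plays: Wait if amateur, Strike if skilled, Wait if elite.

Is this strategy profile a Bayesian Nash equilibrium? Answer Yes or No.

The defender plays Guard North: E[Guard North] = 0.5·(14) + 0.1·(4) + 0.4·(14) = 13; E[Guard South] = -5. Best-responding. ✓
The attacker (capability amateur), facing Guard North: Strike gives -9, Wait gives 5. Proposed Wait is best. ✓
The attacker (capability skilled), facing Guard North: Strike gives 2, Wait gives -3. Proposed Strike is best. ✓
The attacker (capability elite), facing Guard North: Strike gives -5, Wait gives 9. Proposed Wait is best. ✓

Yes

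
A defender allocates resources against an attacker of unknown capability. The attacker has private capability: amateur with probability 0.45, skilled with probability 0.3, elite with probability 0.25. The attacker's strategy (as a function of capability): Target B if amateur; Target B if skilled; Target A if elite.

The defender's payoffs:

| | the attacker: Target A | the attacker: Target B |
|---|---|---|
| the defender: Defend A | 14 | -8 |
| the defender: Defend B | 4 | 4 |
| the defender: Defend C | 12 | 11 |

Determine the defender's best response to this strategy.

Defend C

E[Defend A] = 0.45·(-8) + 0.3·(-8) + 0.25·(14) = -2.5
E[Defend B] = 0.45·(4) + 0.3·(4) + 0.25·(4) = 4
E[Defend C] = 0.45·(11) + 0.3·(11) + 0.25·(12) = 11.25
Best response: Defend C (11.25 is the largest).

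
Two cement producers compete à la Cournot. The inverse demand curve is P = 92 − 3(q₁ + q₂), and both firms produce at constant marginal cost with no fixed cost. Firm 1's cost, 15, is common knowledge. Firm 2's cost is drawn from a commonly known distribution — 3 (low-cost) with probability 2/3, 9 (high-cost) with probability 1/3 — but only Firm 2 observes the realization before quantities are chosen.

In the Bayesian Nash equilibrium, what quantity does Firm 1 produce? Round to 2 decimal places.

Type-c best response for Firm 2: q₂(c) = (92 − c)/6 − q₁/2.
Firm 1 maximizes expected profit; its first-order condition is 92 − 6q₁ − 3E[q₂] − 15 = 0.
Substituting E[q₂] and solving: E[c₂] = 5, so q₁ = (92 − 2·15 + 5)/9 = 7.44444.

7.44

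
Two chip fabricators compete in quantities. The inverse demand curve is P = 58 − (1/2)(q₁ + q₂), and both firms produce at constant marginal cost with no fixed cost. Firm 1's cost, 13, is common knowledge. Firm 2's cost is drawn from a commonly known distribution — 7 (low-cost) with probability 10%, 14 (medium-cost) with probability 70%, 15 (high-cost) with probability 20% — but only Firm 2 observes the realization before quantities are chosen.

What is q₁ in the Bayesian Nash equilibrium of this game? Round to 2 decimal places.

30.33

Firm 2 with cost c maximizes (58 − (1/2)(q₁+q₂) − c)·q₂, giving q₂(c) = (58 − c − (1/2)q₁).
E[c₂] = 0.1·7 + 0.7·14 + 0.2·15 = 13.5
Firm 1's FOC against E[q₂] yields q₁ = (58 − 2·13 + E[c₂])/(3/2) = (58 − 26 + 13.5)/(3/2) = 30.3333.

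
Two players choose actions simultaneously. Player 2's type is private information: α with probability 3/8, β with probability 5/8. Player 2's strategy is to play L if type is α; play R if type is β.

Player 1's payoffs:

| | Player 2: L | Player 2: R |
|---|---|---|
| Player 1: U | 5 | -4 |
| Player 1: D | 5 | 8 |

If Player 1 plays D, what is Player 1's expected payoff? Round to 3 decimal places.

6.875

E[D] = 3/8·5 + 5/8·8 = 15/8 + 5 = 55/8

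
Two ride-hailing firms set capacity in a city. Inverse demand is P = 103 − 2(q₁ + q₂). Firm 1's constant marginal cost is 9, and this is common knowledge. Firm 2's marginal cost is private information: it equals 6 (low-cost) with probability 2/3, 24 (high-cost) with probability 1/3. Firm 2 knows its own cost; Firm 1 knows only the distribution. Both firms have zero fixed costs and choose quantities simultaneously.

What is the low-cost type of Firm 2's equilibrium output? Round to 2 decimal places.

Firm 2 with cost c maximizes (103 − 2(q₁+q₂) − c)·q₂, giving q₂(c) = (103 − c − 2q₁)/4.
E[c₂] = 2/3·6 + 1/3·24 = 12
Firm 1's FOC against E[q₂] yields q₁ = (103 − 2·9 + E[c₂])/6 = (103 − 18 + 12)/6 = 16.1667.
q₂(low-cost) = (103 − 6 − 2·16.1667)/4 = 16.1667.

16.17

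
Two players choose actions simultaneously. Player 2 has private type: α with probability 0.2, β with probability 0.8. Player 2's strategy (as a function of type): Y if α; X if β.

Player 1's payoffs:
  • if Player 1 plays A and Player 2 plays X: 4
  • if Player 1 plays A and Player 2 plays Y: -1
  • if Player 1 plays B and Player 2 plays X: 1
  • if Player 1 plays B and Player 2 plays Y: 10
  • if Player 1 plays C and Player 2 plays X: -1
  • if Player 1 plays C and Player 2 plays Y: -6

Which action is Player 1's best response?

A

Compute Player 1's expected payoff for each action, taking the expectation over Player 2's type.
E[A] = 0.2·(-1) + 0.8·(4) = 3
E[B] = 0.2·(10) + 0.8·(1) = 2.8
E[C] = 0.2·(-6) + 0.8·(-1) = -2
Best response: A (3 is the largest).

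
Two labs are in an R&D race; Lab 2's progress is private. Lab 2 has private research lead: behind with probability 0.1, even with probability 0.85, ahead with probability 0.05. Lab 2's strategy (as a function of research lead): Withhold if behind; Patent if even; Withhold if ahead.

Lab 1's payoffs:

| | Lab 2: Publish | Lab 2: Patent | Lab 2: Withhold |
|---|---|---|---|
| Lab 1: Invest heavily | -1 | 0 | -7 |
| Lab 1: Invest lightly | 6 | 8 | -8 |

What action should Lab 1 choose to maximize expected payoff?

Invest lightly

Compute Lab 1's expected payoff for each action, taking the expectation over Lab 2's type.
E[Invest heavily] = 0.1·(-7) + 0.85·(0) + 0.05·(-7) = -1.05
E[Invest lightly] = 0.1·(-8) + 0.85·(8) + 0.05·(-8) = 5.6
Best response: Invest lightly (5.6 is the largest).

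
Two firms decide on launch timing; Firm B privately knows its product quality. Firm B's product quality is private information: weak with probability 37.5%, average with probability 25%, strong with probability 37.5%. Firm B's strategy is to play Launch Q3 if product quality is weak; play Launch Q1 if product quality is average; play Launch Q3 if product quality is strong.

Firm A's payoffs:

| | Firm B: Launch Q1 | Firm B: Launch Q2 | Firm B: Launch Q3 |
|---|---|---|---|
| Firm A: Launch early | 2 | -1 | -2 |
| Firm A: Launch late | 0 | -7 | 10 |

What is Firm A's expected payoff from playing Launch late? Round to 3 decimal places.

E[Launch late] = 0.375·10 + 0.25·0 + 0.375·10 = 3.75 + 0 + 3.75 = 7.5

7.500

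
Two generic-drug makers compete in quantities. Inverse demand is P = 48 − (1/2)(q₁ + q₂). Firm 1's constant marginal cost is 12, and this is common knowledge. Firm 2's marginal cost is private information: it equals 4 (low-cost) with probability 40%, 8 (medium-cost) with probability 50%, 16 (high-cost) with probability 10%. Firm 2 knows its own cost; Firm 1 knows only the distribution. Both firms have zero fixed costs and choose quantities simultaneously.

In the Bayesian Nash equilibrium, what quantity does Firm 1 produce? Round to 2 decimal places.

Type-c best response for Firm 2: q₂(c) = (48 − c) − q₁/2.
Firm 1 maximizes expected profit; its first-order condition is 48 − q₁ − (1/2)E[q₂] − 12 = 0.
Substituting E[q₂] and solving: E[c₂] = 7.2, so q₁ = (48 − 2·12 + 7.2)/(3/2) = 20.8.

20.80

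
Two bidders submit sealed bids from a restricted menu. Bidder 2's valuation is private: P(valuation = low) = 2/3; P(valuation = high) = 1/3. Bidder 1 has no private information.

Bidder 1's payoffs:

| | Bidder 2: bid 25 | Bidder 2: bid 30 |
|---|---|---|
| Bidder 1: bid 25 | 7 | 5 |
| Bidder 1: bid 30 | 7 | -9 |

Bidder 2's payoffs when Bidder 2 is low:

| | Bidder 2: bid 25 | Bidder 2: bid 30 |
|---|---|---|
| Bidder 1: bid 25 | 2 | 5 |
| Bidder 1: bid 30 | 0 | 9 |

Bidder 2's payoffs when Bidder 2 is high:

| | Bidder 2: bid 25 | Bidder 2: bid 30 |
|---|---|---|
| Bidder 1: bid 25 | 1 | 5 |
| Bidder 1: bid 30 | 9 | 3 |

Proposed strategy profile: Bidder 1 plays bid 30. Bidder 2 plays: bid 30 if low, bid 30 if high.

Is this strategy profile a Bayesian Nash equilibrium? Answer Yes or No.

No

Bidder 1 plays bid 30: E[bid 30] = 2/3·(-9) + 1/3·(-9) = -9; E[bid 25] = 5. Not best-responding. ✗
Bidder 2 (valuation low), facing bid 30: bid 25 gives 0, bid 30 gives 9. Proposed bid 30 is best. ✓
Bidder 2 (valuation high), facing bid 30: bid 25 gives 9, bid 30 gives 3. Proposed bid 30 is not best — profitable deviation exists. ✗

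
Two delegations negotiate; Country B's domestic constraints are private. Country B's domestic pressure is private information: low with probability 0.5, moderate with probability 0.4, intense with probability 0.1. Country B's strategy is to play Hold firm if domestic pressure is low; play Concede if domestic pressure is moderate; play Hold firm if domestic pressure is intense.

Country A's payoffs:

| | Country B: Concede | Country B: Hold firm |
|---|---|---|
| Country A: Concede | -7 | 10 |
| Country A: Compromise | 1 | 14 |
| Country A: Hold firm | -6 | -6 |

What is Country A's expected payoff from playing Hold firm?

-6

E[Hold firm] = 0.5·(-6) + 0.4·(-6) + 0.1·(-6) = (-3) + (-2.4) + (-0.6) = -6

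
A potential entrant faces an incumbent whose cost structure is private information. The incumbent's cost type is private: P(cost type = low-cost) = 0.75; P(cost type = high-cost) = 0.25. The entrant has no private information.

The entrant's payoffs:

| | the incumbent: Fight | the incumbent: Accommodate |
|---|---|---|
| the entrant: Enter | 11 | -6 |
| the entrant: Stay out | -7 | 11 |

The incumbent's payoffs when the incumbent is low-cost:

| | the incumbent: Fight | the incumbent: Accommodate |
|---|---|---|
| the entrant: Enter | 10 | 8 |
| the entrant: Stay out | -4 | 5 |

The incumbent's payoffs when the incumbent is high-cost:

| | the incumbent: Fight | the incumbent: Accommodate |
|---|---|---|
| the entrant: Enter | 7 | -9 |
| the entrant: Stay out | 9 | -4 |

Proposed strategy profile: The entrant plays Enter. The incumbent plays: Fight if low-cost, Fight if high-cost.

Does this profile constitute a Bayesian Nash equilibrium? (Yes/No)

The entrant plays Enter: E[Enter] = 0.75·(11) + 0.25·(11) = 11; E[Stay out] = -7. Best-responding. ✓
The incumbent (cost type low-cost), facing Enter: Fight gives 10, Accommodate gives 8. Proposed Fight is best. ✓
The incumbent (cost type high-cost), facing Enter: Fight gives 7, Accommodate gives -9. Proposed Fight is best. ✓

Yes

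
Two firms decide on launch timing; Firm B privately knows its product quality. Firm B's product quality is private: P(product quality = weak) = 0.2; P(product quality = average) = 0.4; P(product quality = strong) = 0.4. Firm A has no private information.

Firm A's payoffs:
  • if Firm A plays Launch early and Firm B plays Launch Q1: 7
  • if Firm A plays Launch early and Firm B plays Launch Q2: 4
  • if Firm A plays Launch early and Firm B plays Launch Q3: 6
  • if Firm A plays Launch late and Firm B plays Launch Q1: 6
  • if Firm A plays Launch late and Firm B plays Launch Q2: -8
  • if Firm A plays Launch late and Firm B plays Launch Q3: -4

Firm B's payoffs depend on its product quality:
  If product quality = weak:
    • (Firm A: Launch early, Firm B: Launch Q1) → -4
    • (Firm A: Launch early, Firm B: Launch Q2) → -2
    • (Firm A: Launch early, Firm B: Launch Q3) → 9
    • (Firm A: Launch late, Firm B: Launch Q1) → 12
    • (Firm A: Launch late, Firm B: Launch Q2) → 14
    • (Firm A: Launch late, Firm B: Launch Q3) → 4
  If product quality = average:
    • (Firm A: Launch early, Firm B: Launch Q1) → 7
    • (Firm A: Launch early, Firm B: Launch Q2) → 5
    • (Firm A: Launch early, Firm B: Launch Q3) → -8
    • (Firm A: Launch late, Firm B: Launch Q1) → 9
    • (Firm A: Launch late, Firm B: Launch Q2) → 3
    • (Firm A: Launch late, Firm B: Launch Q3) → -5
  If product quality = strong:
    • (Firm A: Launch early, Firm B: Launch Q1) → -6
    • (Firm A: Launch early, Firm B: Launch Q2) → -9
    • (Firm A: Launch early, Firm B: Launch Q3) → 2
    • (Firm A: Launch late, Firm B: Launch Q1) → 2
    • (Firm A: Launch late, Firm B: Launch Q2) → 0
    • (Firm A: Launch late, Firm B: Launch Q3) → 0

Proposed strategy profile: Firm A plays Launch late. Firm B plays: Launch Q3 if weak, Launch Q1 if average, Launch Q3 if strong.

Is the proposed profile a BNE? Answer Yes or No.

No

A profile is a BNE iff every type of every player is best-responding given beliefs about the other side.
Firm A plays Launch late: E[Launch late] = 0.2·(-4) + 0.4·(6) + 0.4·(-4) = 0; E[Launch early] = 6.4. Not best-responding. ✗
Firm B (product quality weak), facing Launch late: Launch Q1 gives 12, Launch Q2 gives 14, Launch Q3 gives 4. Proposed Launch Q3 is not best — profitable deviation exists. ✗
Firm B (product quality average), facing Launch late: Launch Q1 gives 9, Launch Q2 gives 3, Launch Q3 gives -5. Proposed Launch Q1 is best. ✓
Firm B (product quality strong), facing Launch late: Launch Q1 gives 2, Launch Q2 gives 0, Launch Q3 gives 0. Proposed Launch Q3 is not best — profitable deviation exists. ✗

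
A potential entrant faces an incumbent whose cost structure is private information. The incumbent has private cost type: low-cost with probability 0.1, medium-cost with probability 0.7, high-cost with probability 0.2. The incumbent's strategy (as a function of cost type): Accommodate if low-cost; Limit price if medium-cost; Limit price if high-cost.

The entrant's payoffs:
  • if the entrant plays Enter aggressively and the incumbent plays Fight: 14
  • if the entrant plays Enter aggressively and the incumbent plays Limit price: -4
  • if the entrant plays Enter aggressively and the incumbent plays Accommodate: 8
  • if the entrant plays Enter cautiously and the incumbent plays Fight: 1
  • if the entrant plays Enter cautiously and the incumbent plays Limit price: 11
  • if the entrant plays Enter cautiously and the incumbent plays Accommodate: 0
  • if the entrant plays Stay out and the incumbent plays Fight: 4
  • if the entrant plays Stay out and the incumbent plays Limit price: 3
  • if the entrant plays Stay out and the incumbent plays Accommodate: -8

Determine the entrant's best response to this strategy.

Enter cautiously

E[Enter aggressively] = 0.1·(8) + 0.7·(-4) + 0.2·(-4) = -2.8
E[Enter cautiously] = 0.1·(0) + 0.7·(11) + 0.2·(11) = 9.9
E[Stay out] = 0.1·(-8) + 0.7·(3) + 0.2·(3) = 1.9
Best response: Enter cautiously (9.9 is the largest).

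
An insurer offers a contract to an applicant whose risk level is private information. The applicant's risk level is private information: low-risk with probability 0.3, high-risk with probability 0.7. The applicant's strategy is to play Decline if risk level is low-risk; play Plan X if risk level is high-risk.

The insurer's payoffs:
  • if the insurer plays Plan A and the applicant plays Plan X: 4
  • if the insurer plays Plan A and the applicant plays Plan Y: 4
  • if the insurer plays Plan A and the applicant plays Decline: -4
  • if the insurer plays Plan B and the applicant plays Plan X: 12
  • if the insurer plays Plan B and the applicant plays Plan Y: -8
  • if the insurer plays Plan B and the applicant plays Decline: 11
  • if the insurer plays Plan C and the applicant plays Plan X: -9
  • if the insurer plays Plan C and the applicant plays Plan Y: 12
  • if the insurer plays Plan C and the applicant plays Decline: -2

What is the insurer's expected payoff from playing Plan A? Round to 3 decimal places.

E[Plan A] = 0.3·(-4) + 0.7·4 = (-1.2) + 2.8 = 1.6

1.600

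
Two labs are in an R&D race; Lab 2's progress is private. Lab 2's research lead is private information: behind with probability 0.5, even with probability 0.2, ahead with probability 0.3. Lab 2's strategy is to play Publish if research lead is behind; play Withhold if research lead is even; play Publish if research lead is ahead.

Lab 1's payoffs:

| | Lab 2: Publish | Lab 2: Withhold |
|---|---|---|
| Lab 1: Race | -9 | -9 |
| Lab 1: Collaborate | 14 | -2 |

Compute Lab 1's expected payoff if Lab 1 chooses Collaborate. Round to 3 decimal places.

E[Collaborate] = 0.5·14 + 0.2·(-2) + 0.3·14 = 7 + (-0.4) + 4.2 = 10.8

10.800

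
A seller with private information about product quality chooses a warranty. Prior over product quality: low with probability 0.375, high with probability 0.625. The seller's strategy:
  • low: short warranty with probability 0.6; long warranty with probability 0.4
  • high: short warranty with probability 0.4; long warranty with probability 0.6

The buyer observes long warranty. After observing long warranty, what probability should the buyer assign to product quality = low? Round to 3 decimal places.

P(long warranty) = 0.375·0.4 + 0.625·0.6 = 0.525
P(low | long warranty) = (0.375·0.4) / 0.525 = 0.15 / 0.525 = 0.285714

0.286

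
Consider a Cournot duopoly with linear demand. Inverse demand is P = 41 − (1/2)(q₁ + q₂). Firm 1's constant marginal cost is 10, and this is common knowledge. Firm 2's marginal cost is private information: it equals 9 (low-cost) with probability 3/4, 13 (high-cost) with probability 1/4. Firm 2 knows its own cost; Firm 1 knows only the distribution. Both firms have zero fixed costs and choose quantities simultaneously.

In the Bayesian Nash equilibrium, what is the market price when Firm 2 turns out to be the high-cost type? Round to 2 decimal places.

Type-c best response for Firm 2: q₂(c) = (41 − c) − q₁/2.
Firm 1 maximizes expected profit; its first-order condition is 41 − q₁ − (1/2)E[q₂] − 10 = 0.
Substituting E[q₂] and solving: E[c₂] = 10, so q₁ = (41 − 2·10 + 10)/(3/2) = 20.6667.
q₂(high-cost) = 17.6667, so P = 41 − (1/2)·(20.6667 + 17.6667) = 21.8333.

21.83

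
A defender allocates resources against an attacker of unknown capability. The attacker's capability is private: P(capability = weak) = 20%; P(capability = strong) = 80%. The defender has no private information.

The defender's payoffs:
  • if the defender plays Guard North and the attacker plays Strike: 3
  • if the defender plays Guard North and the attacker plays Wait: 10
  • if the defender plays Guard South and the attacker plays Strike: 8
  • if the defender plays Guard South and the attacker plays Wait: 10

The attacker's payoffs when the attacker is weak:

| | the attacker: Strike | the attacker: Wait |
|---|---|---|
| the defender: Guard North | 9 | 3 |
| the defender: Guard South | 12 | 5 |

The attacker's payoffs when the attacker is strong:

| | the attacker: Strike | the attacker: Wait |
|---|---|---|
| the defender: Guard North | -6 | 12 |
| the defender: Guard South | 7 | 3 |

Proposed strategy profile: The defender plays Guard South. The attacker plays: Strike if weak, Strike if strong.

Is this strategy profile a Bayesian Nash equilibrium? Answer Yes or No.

Yes

The defender plays Guard South: E[Guard South] = 0.2·(8) + 0.8·(8) = 8; E[Guard North] = 3. Best-responding. ✓
The attacker (capability weak), facing Guard South: Strike gives 12, Wait gives 5. Proposed Strike is best. ✓
The attacker (capability strong), facing Guard South: Strike gives 7, Wait gives 3. Proposed Strike is best. ✓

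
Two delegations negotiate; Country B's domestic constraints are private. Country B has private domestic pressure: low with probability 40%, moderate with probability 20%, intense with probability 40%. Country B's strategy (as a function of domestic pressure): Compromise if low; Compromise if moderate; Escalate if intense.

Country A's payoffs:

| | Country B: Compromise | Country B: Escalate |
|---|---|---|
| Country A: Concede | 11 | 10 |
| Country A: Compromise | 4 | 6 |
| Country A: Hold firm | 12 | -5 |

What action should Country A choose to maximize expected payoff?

Concede

E[Concede] = 0.4·(11) + 0.2·(11) + 0.4·(10) = 10.6
E[Compromise] = 0.4·(4) + 0.2·(4) + 0.4·(6) = 4.8
E[Hold firm] = 0.4·(12) + 0.2·(12) + 0.4·(-5) = 5.2
Best response: Concede (10.6 is the largest).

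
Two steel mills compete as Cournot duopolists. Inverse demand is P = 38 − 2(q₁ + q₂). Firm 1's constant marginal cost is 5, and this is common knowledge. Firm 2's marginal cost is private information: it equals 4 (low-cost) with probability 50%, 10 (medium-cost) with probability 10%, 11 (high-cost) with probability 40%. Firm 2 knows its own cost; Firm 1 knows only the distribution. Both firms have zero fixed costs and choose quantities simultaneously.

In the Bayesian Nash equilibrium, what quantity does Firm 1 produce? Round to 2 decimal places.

5.90

Type-c best response for Firm 2: q₂(c) = (38 − c)/4 − q₁/2.
Firm 1 maximizes expected profit; its first-order condition is 38 − 4q₁ − 2E[q₂] − 5 = 0.
Substituting E[q₂] and solving: E[c₂] = 7.4, so q₁ = (38 − 2·5 + 7.4)/6 = 5.9.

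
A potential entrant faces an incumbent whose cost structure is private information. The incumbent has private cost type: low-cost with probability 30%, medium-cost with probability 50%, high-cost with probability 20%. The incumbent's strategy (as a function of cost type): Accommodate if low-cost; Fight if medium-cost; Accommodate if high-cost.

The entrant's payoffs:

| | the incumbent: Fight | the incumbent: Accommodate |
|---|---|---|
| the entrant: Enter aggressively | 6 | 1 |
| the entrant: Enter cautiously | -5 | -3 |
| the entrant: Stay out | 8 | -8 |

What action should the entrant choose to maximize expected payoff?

Enter aggressively

E[Enter aggressively] = 0.3·(1) + 0.5·(6) + 0.2·(1) = 3.5
E[Enter cautiously] = 0.3·(-3) + 0.5·(-5) + 0.2·(-3) = -4
E[Stay out] = 0.3·(-8) + 0.5·(8) + 0.2·(-8) = 0
Best response: Enter aggressively (3.5 is the largest).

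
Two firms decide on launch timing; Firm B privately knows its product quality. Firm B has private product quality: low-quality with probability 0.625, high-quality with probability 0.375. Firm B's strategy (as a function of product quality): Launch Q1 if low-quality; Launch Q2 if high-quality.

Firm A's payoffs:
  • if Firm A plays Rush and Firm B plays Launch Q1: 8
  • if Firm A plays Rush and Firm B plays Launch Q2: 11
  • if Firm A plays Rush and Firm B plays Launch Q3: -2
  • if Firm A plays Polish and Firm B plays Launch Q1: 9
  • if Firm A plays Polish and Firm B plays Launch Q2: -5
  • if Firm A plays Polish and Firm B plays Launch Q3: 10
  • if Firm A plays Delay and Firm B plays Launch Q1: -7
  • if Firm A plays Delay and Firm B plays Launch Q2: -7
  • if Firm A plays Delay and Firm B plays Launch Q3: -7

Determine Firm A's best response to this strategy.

Rush

E[Rush] = 0.625·(8) + 0.375·(11) = 9.125
E[Polish] = 0.625·(9) + 0.375·(-5) = 3.75
E[Delay] = 0.625·(-7) + 0.375·(-7) = -7
Best response: Rush (9.125 is the largest).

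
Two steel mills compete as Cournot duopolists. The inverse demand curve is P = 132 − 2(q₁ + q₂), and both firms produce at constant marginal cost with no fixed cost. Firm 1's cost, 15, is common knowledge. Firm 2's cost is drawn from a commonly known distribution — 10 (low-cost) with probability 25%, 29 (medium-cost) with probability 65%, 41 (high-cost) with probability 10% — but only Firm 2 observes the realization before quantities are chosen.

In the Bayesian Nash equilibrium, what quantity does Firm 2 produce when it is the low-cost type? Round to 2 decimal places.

19.88

Firm 2 with cost c maximizes (132 − 2(q₁+q₂) − c)·q₂, giving q₂(c) = (132 − c − 2q₁)/4.
E[c₂] = 0.25·10 + 0.65·29 + 0.1·41 = 25.45
Firm 1's FOC against E[q₂] yields q₁ = (132 − 2·15 + E[c₂])/6 = (132 − 30 + 25.45)/6 = 21.2417.
q₂(low-cost) = (132 − 10 − 2·21.2417)/4 = 19.8792.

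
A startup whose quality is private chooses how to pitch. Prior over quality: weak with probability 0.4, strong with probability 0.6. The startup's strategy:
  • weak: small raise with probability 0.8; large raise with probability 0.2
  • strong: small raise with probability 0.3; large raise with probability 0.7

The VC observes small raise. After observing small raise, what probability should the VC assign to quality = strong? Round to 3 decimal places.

0.360

P(small raise) = 0.4·0.8 + 0.6·0.3 = 0.5
P(strong | small raise) = (0.6·0.3) / 0.5 = 0.18 / 0.5 = 0.36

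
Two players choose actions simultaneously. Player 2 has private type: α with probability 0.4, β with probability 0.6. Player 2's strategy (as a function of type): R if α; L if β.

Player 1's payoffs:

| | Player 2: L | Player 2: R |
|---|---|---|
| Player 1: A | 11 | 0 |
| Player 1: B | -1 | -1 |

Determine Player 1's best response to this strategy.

A

Compute Player 1's expected payoff for each action, taking the expectation over Player 2's type.
E[A] = 0.4·(0) + 0.6·(11) = 6.6
E[B] = 0.4·(-1) + 0.6·(-1) = -1
Best response: A (6.6 is the largest).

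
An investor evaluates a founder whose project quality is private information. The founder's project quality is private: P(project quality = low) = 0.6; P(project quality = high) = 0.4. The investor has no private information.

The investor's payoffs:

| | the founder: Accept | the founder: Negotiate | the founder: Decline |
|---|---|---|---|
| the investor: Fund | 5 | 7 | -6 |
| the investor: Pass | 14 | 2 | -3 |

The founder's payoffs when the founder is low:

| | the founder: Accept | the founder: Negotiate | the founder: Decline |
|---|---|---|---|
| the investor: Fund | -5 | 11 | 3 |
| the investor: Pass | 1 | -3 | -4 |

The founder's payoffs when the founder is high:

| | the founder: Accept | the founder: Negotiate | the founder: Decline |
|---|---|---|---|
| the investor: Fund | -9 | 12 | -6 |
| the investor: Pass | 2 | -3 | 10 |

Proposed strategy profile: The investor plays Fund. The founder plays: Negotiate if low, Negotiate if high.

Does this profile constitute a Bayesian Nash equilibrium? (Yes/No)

The investor plays Fund: E[Fund] = 0.6·(7) + 0.4·(7) = 7; E[Pass] = 2. Best-responding. ✓
The founder (project quality low), facing Fund: Accept gives -5, Negotiate gives 11, Decline gives 3. Proposed Negotiate is best. ✓
The founder (project quality high), facing Fund: Accept gives -9, Negotiate gives 12, Decline gives -6. Proposed Negotiate is best. ✓

Yes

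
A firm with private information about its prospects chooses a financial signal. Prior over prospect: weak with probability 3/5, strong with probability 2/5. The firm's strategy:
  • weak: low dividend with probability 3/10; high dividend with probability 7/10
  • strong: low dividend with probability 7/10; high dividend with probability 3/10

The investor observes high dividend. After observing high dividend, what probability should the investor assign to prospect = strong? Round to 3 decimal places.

P(high dividend) = (3/5)·(7/10) + (2/5)·(3/10) = 27/50
P(strong | high dividend) = ((2/5)·(3/10)) / (27/50) = (3/25) / (27/50) = 2/9

0.222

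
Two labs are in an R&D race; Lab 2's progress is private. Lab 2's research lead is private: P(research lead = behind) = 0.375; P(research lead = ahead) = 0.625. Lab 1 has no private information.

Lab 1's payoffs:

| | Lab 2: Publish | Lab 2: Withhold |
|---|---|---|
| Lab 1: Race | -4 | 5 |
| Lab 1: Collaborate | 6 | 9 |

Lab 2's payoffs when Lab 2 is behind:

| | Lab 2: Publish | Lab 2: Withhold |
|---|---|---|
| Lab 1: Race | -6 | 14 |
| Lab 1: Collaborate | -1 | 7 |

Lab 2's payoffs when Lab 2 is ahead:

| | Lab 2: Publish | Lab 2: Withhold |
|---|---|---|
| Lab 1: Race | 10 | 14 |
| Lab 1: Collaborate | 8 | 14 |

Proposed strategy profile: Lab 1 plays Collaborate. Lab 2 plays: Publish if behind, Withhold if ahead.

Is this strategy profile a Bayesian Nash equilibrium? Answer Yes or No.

No

Lab 1 plays Collaborate: E[Collaborate] = 0.375·(6) + 0.625·(9) = 7.875; E[Race] = 1.625. Best-responding. ✓
Lab 2 (research lead behind), facing Collaborate: Publish gives -1, Withhold gives 7. Proposed Publish is not best — profitable deviation exists. ✗
Lab 2 (research lead ahead), facing Collaborate: Publish gives 8, Withhold gives 14. Proposed Withhold is best. ✓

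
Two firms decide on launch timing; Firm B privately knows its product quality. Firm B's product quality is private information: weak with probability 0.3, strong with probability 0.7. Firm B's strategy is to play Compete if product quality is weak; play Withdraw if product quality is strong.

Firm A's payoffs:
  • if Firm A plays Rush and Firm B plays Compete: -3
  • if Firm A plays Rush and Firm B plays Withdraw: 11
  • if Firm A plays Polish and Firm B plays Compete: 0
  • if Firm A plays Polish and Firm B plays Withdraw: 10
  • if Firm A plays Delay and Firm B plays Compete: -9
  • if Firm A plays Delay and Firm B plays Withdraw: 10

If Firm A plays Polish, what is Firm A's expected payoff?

7

E[Polish] = 0.3·0 + 0.7·10 = 0 + 7 = 7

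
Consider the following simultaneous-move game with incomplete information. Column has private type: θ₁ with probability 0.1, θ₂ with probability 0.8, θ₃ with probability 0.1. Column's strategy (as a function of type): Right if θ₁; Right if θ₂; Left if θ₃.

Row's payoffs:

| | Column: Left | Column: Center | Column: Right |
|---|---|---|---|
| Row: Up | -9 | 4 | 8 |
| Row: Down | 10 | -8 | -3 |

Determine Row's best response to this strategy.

Up

Compute Row's expected payoff for each action, taking the expectation over Column's type.
E[Up] = 0.1·(8) + 0.8·(8) + 0.1·(-9) = 6.3
E[Down] = 0.1·(-3) + 0.8·(-3) + 0.1·(10) = -1.7
Best response: Up (6.3 is the largest).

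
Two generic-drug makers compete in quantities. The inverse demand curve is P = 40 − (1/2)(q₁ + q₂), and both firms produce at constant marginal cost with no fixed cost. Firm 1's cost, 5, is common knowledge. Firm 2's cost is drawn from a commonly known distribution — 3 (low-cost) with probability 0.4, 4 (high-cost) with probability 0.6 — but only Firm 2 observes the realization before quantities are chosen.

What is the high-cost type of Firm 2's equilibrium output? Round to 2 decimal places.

Each type of Firm 2 best-responds to q₁; Firm 1 best-responds to the expected q₂ over Firm 2's types.
Firm 2 with cost c maximizes (40 − (1/2)(q₁+q₂) − c)·q₂, giving q₂(c) = (40 − c − (1/2)q₁).
E[c₂] = 0.4·3 + 0.6·4 = 3.6
Firm 1's FOC against E[q₂] yields q₁ = (40 − 2·5 + E[c₂])/(3/2) = (40 − 10 + 3.6)/(3/2) = 22.4.
q₂(high-cost) = (40 − 4 − (1/2)·22.4) = 24.8.

24.80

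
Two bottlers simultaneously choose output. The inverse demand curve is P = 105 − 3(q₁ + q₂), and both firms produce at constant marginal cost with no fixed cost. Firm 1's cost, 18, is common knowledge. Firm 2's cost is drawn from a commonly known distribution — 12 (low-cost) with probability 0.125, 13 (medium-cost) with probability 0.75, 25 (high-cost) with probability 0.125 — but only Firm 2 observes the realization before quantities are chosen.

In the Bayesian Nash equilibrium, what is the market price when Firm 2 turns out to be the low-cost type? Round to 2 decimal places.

Each type of Firm 2 best-responds to q₁; Firm 1 best-responds to the expected q₂ over Firm 2's types.
Firm 2 with cost c maximizes (105 − 3(q₁+q₂) − c)·q₂, giving q₂(c) = (105 − c − 3q₁)/6.
E[c₂] = 0.125·12 + 0.75·13 + 0.125·25 = 14.375
Firm 1's FOC against E[q₂] yields q₁ = (105 − 2·18 + E[c₂])/9 = (105 − 36 + 14.375)/9 = 9.26389.
q₂(low-cost) = 10.8681, so P = 105 − 3·(9.26389 + 10.8681) = 44.6042.

44.60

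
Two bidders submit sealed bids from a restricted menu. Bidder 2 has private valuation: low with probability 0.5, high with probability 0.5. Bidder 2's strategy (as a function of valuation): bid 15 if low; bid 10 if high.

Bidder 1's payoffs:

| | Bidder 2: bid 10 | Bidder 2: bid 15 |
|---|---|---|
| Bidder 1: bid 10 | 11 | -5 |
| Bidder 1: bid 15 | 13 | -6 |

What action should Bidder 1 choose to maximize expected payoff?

bid 15

E[bid 10] = 0.5·(-5) + 0.5·(11) = 3
E[bid 15] = 0.5·(-6) + 0.5·(13) = 3.5
Best response: bid 15 (3.5 is the largest).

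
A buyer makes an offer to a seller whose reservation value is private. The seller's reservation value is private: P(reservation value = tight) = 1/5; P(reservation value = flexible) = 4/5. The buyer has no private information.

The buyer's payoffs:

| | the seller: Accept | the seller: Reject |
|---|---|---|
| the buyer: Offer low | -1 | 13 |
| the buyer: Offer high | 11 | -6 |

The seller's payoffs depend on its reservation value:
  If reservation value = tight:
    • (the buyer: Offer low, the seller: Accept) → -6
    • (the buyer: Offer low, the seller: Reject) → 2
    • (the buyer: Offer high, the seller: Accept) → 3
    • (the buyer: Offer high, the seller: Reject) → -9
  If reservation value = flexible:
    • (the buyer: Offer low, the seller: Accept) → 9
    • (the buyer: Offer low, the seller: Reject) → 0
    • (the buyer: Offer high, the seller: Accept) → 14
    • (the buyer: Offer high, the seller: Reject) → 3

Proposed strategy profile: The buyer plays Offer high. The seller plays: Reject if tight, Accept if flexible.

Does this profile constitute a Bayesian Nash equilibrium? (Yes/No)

No

A profile is a BNE iff every type of every player is best-responding given beliefs about the other side.
The buyer plays Offer high: E[Offer high] = 1/5·(-6) + 4/5·(11) = 38/5; E[Offer low] = 9/5. Best-responding. ✓
The seller (reservation value tight), facing Offer high: Accept gives 3, Reject gives -9. Proposed Reject is not best — profitable deviation exists. ✗
The seller (reservation value flexible), facing Offer high: Accept gives 14, Reject gives 3. Proposed Accept is best. ✓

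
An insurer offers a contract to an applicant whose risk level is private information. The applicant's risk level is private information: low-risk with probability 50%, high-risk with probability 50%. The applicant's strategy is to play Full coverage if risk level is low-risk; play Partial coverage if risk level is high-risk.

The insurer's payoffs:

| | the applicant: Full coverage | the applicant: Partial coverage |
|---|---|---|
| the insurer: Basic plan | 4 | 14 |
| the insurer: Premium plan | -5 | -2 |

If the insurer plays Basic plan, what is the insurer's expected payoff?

Take the expectation over the applicant's risk level, weighting each type's action by its prior probability.
E[Basic plan] = 0.5·4 + 0.5·14 = 2 + 7 = 9

9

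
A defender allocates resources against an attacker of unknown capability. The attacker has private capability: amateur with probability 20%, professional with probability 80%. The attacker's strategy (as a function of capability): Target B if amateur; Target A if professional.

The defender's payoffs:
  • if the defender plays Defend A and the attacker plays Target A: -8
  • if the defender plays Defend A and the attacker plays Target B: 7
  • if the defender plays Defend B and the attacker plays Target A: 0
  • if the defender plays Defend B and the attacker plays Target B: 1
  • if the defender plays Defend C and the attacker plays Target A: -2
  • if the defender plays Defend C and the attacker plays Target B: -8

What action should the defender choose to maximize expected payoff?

E[Defend A] = 0.2·(7) + 0.8·(-8) = -5
E[Defend B] = 0.2·(1) + 0.8·(0) = 0.2
E[Defend C] = 0.2·(-8) + 0.8·(-2) = -3.2
Best response: Defend B (0.2 is the largest).

Defend B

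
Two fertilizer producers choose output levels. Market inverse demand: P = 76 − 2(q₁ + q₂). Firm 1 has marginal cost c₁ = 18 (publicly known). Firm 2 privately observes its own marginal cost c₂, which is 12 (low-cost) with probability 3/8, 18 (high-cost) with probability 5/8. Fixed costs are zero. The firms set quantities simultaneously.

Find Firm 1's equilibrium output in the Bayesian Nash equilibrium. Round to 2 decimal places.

Type-c best response for Firm 2: q₂(c) = (76 − c)/4 − q₁/2.
Firm 1 maximizes expected profit; its first-order condition is 76 − 4q₁ − 2E[q₂] − 18 = 0.
Substituting E[q₂] and solving: E[c₂] = 15.75, so q₁ = (76 − 2·18 + 15.75)/6 = 9.29167.

9.29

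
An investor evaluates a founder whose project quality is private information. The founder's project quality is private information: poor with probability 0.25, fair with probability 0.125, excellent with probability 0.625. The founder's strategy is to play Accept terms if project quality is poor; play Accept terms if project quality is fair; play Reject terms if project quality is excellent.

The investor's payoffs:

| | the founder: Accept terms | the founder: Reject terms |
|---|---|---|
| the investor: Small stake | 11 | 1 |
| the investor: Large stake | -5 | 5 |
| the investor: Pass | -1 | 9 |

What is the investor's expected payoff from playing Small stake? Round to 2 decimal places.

4.75

E[Small stake] = 0.25·11 + 0.125·11 + 0.625·1 = 2.75 + 1.375 + 0.625 = 4.75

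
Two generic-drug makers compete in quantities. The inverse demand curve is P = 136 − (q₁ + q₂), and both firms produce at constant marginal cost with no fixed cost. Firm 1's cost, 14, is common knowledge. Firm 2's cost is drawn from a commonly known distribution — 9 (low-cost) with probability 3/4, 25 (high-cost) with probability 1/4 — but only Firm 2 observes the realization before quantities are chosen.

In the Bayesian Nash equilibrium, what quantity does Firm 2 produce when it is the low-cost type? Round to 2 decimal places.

Type-c best response for Firm 2: q₂(c) = (136 − c)/2 − q₁/2.
Firm 1 maximizes expected profit; its first-order condition is 136 − 2q₁ − E[q₂] − 14 = 0.
Substituting E[q₂] and solving: E[c₂] = 13, so q₁ = (136 − 2·14 + 13)/3 = 40.3333.
q₂(low-cost) = (136 − 9 − 40.3333)/2 = 43.3333.

43.33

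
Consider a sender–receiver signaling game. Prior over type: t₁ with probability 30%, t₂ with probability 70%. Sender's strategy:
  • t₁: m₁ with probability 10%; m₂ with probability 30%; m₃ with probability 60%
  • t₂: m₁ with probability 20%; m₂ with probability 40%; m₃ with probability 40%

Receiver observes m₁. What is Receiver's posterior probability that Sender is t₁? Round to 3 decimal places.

P(m₁) = 0.3·0.1 + 0.7·0.2 = 0.17
P(t₁ | m₁) = (0.3·0.1) / 0.17 = 0.03 / 0.17 = 0.176471

0.176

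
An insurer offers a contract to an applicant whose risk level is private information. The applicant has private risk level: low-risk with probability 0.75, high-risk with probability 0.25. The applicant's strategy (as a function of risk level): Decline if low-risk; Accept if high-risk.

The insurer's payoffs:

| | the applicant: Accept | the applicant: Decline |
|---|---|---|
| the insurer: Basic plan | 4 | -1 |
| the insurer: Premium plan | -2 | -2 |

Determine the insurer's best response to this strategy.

Basic plan

Compute the insurer's expected payoff for each action, taking the expectation over the applicant's type.
E[Basic plan] = 0.75·(-1) + 0.25·(4) = 0.25
E[Premium plan] = 0.75·(-2) + 0.25·(-2) = -2
Best response: Basic plan (0.25 is the largest).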